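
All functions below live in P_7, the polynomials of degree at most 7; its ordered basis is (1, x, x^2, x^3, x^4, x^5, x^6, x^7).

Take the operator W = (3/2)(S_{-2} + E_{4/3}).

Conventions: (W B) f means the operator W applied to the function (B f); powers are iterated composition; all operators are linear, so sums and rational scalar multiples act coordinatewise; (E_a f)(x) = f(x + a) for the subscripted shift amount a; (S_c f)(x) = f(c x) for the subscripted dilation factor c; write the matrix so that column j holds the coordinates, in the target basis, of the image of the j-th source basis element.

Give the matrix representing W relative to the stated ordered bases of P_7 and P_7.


the matrix is [[3, 2, 8/3, 32/9, 128/27, 512/81, 2048/243, 8192/729]; [0, -3/2, 4, 8, 128/9, 640/27, 1024/27, 14336/243]; [0, 0, 15/2, 6, 16, 320/9, 640/9, 3584/27]; [0, 0, 0, -21/2, 8, 80/3, 640/9, 4480/27]; [0, 0, 0, 0, 51/2, 10, 40, 1120/9]; [0, 0, 0, 0, 0, -93/2, 12, 56]; [0, 0, 0, 0, 0, 0, 195/2, 14]; [0, 0, 0, 0, 0, 0, 0, -381/2]] (rows listed top to bottom)

image of 1: 3
image of x: -(3/2)x + 2
image of x^2: (15/2)x^2 + 4x + 8/3
image of x^3: -(21/2)x^3 + 6x^2 + 8x + 32/9
image of x^4: (51/2)x^4 + 8x^3 + 16x^2 + (128/9)x + 128/27
image of x^5: -(93/2)x^5 + 10x^4 + (80/3)x^3 + (320/9)x^2 + (640/27)x + 512/81
image of x^6: (195/2)x^6 + 12x^5 + 40x^4 + (640/9)x^3 + (640/9)x^2 + (1024/27)x + 2048/243
image of x^7: -(381/2)x^7 + 14x^6 + 56x^5 + (1120/9)x^4 + (4480/27)x^3 + (3584/27)x^2 + (14336/243)x + 8192/729
each image's coordinates form column j of the matrix


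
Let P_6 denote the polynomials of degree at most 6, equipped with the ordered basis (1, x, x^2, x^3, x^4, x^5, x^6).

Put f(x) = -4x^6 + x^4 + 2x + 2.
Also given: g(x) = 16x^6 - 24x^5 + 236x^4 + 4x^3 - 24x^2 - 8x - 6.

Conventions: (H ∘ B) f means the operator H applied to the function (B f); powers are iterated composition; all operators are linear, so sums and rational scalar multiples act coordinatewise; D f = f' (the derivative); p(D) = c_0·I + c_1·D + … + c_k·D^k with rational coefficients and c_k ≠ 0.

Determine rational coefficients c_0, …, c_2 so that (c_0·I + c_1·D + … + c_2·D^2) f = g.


D^0 f = -4x^6 + x^4 + 2x + 2
D^1 f = -24x^5 + 4x^3 + 2
D^2 f = -120x^4 + 12x^2
matching coefficients of g against c_0 f + c_1 Df + … from the top degree down determines the c_i
solution: c_0 = -4, c_1 = 1, c_2 = -2

c_0 = -4, c_1 = 1, c_2 = -2


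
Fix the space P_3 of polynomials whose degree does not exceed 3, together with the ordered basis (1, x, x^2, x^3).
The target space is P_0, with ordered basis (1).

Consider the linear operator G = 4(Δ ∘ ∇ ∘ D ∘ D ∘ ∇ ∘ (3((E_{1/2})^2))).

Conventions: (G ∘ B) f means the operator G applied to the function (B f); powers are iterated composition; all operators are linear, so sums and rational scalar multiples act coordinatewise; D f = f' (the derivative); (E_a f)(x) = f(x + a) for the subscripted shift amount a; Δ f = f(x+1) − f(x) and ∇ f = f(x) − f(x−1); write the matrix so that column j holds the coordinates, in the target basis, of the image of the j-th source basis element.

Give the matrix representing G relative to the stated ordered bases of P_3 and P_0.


image of 1: 0
image of x: 0
image of x^2: 0
image of x^3: 0
each image's coordinates form column j of the matrix

the matrix is [[0, 0, 0, 0]] (rows listed top to bottom)


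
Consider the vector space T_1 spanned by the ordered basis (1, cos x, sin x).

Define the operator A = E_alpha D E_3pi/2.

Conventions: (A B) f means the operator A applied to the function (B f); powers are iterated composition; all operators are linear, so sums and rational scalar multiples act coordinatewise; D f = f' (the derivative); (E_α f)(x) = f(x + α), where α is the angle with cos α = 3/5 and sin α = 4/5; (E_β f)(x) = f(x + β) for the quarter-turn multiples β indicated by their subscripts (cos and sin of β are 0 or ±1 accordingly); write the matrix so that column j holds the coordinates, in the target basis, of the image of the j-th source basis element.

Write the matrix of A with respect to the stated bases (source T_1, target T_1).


image of 1: 0
image of cos x: (3/5)cos x - (4/5)sin x
image of sin x: (4/5)cos x + (3/5)sin x
each image's coordinates form column j of the matrix

the matrix is [[0, 0, 0]; [0, 3/5, 4/5]; [0, -4/5, 3/5]] (rows listed top to bottom)


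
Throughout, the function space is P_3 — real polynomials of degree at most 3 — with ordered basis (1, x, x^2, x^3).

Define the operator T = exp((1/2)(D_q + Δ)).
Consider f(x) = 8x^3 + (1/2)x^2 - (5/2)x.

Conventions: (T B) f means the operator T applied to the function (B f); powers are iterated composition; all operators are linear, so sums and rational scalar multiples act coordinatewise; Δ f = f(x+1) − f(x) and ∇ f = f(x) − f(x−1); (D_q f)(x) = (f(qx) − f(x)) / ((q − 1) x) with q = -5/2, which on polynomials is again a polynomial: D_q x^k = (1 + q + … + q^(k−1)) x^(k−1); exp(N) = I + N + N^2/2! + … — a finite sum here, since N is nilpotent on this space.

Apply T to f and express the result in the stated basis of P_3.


the result is g(x) = 8x^3 + (63/2)x^2 + (27/2)x + 809/48

order-1 term: 31x^2 + (97/8)x + 7/4
order-2 term: (31/8)x + 221/16
order-3 term: 31/24
the series for exp((1/2)(D_q + Δ)) f terminates at order 3
exp((1/2)(D_q + Δ)) f = 8x^3 + (63/2)x^2 + (27/2)x + 809/48


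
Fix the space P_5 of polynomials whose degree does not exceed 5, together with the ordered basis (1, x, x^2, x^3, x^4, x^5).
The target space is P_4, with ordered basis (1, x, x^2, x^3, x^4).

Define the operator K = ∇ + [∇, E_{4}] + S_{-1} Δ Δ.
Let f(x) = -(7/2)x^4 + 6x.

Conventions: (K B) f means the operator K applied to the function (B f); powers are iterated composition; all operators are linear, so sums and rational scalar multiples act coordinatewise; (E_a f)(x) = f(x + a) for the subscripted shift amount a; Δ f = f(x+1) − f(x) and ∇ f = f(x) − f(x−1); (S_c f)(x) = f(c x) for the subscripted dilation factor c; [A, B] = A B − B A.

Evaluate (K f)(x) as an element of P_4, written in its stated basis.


g(x) = -14x^3 - 21x^2 + 70x - 79/2

∇ f = -14x^3 + 21x^2 - 14x + 19/2
E_{4} f = -(7/2)x^4 - 56x^3 - 336x^2 - 890x - 872
∇ E_{4} f = -14x^3 - 147x^2 - 518x - 1213/2
∇ f = -14x^3 + 21x^2 - 14x + 19/2
E_{4} ∇ f = -14x^3 - 147x^2 - 518x - 1213/2
[∇, E_{4}] f = 0
Δ f = -14x^3 - 21x^2 - 14x + 5/2
Δ Δ f = -42x^2 - 84x - 49
S_{-1} Δ Δ f = -42x^2 + 84x - 49
(∇ + [∇, E_{4}] + S_{-1} Δ Δ) f = -14x^3 - 21x^2 + 70x - 79/2


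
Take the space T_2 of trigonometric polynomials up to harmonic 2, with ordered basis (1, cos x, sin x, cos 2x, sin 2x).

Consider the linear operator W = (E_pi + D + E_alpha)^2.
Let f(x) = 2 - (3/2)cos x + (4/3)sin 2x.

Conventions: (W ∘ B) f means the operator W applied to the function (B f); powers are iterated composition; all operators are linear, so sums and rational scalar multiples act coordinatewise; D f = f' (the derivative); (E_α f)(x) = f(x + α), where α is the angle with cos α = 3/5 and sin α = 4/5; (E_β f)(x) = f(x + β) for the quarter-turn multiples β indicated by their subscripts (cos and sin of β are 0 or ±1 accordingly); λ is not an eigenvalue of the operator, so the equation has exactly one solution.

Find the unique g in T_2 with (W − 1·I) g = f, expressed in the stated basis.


the result is g(x) = 2/3 + (17/52)cos x + (3/26)sin x - (3552/64753)cos 2x - (23108/194259)sin 2x

write g with unknown coordinates in the stated basis and equate coefficients in (W − 1·I) g = f
solving from the highest basis element down gives g = 2/3 + (17/52)cos x + (3/26)sin x - (3552/64753)cos 2x - (23108/194259)sin 2x
check: W g = 8/3 - (61/52)cos x + (3/26)sin x - (3552/64753)cos 2x + (235904/194259)sin 2x
so W g − 1·g = 2 - (3/2)cos x + (4/3)sin 2x = f ✓


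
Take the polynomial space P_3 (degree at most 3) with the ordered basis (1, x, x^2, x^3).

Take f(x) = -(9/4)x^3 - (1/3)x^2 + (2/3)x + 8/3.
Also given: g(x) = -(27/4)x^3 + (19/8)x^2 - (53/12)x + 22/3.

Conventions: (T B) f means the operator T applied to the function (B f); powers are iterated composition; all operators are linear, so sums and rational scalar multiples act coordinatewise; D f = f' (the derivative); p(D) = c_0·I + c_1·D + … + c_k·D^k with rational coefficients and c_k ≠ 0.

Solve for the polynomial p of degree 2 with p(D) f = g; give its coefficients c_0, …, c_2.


p(D) = 3·I − (1/2)·D + (1/2)·D^2, i.e. c_0 = 3, c_1 = -1/2, c_2 = 1/2

D^0 f = -(9/4)x^3 - (1/3)x^2 + (2/3)x + 8/3
D^1 f = -(27/4)x^2 - (2/3)x + 2/3
D^2 f = -(27/2)x - 2/3
matching coefficients of g against c_0 f + c_1 Df + … from the top degree down determines the c_i
solution: c_0 = 3, c_1 = -1/2, c_2 = 1/2


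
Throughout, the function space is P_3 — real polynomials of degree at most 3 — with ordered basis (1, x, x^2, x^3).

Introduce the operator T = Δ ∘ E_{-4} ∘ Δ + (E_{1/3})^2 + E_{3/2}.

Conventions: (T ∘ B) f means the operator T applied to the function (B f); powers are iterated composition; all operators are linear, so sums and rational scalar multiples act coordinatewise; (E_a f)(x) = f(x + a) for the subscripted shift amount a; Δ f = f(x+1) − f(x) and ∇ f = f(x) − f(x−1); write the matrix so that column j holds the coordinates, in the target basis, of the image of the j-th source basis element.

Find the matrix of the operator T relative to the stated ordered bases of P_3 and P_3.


the matrix is [[2, 13/6, 169/36, -3095/216]; [0, 2, 13/3, 169/12]; [0, 0, 2, 13/2]; [0, 0, 0, 2]] (rows listed top to bottom)

image of 1: 2
image of x: 2x + 13/6
image of x^2: 2x^2 + (13/3)x + 169/36
image of x^3: 2x^3 + (13/2)x^2 + (169/12)x - 3095/216
each image's coordinates form column j of the matrix


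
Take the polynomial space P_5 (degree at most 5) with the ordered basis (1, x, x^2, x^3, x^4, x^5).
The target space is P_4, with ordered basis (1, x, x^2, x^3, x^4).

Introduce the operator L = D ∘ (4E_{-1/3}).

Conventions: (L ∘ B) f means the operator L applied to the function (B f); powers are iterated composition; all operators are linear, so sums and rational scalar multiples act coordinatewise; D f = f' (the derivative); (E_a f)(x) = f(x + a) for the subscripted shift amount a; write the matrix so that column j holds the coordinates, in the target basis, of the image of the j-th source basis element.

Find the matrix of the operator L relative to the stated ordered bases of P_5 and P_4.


the matrix is [[0, 4, -8/3, 4/3, -16/27, 20/81]; [0, 0, 8, -8, 16/3, -80/27]; [0, 0, 0, 12, -16, 40/3]; [0, 0, 0, 0, 16, -80/3]; [0, 0, 0, 0, 0, 20]] (rows listed top to bottom)

image of 1: 0
image of x: 4
image of x^2: 8x - 8/3
image of x^3: 12x^2 - 8x + 4/3
image of x^4: 16x^3 - 16x^2 + (16/3)x - 16/27
image of x^5: 20x^4 - (80/3)x^3 + (40/3)x^2 - (80/27)x + 20/81
each image's coordinates form column j of the matrix


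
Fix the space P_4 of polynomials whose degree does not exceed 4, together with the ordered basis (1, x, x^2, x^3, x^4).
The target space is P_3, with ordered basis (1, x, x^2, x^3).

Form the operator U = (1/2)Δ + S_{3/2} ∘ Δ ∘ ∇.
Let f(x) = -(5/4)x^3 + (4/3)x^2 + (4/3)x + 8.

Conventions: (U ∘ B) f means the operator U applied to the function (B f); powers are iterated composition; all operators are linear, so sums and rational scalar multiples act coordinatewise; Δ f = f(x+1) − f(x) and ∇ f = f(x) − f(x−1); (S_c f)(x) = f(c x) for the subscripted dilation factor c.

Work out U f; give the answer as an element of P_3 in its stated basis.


Δ f = -(15/4)x^2 - (13/12)x + 17/12
((1/2)Δ) f = -(15/8)x^2 - (13/24)x + 17/24
∇ f = -(15/4)x^2 + (77/12)x - 5/4
Δ ∇ f = -(15/2)x + 8/3
S_{3/2} Δ ∇ f = -(45/4)x + 8/3
((1/2)Δ + S_{3/2} ∘ Δ ∘ ∇) f = -(15/8)x^2 - (283/24)x + 27/8

the result is g(x) = -(15/8)x^2 - (283/24)x + 27/8


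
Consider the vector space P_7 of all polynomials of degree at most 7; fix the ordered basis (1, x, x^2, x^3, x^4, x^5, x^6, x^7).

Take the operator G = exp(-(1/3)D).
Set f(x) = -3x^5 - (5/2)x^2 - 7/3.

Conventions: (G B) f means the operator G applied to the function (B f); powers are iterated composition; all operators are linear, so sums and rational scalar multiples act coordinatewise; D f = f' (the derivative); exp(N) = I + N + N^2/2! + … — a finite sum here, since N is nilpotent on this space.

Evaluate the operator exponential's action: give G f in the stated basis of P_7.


the result is g(x) = -3x^5 + 5x^4 - (10/3)x^3 - (25/18)x^2 + (40/27)x - 421/162

order-1 term: 5x^4 + (5/3)x
order-2 term: -(10/3)x^3 - 5/18
order-3 term: (10/9)x^2
order-4 term: -(5/27)x
order-5 term: 1/81
the series for exp(-(1/3)D) f terminates at order 5
exp(-(1/3)D) f = -3x^5 + 5x^4 - (10/3)x^3 - (25/18)x^2 + (40/27)x - 421/162


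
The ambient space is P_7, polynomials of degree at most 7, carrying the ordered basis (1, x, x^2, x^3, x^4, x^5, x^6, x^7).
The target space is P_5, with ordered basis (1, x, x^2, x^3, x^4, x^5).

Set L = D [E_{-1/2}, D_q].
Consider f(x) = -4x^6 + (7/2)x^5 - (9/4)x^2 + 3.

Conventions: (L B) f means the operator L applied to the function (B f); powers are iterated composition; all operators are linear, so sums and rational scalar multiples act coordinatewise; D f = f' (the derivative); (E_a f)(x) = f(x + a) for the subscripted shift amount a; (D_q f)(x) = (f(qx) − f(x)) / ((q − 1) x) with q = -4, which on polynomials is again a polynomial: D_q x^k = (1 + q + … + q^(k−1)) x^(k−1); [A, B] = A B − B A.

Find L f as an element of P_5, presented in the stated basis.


the image equals g(x) = -42600x^3 + (66525/4)x^2 - 6525x + 5125/8

D_q f = 3276x^5 + (1435/2)x^4 + (27/4)x
E_{-1/2} D_q f = 3276x^5 - (14945/2)x^4 + 6755x^3 - (12075/4)x^2 + (2687/4)x - 1949/32
E_{-1/2} f = -4x^6 + (31/2)x^5 - (95/4)x^4 + (75/4)x^3 - (83/8)x^2 + (131/32)x + 145/64
D_q E_{-1/2} f = 3276x^5 + (6355/2)x^4 + (4845/4)x^3 + (975/4)x^2 + (249/8)x + 131/32
[E_{-1/2}, D_q] f = -10650x^4 + (22175/4)x^3 - (6525/2)x^2 + (5125/8)x - 65
D [E_{-1/2}, D_q] f = -42600x^3 + (66525/4)x^2 - 6525x + 5125/8


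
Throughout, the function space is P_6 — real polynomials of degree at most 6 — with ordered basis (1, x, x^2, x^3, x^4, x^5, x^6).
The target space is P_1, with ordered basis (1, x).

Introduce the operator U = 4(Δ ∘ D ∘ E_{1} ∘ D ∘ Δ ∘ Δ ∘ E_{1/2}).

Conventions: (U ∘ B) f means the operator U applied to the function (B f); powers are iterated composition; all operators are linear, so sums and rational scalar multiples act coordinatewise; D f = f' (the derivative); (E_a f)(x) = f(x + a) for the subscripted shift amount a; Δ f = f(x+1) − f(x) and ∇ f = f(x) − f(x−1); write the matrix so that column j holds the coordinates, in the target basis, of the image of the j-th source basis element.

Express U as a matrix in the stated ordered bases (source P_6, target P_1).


the matrix is [[0, 0, 0, 0, 0, 480, 8640]; [0, 0, 0, 0, 0, 0, 2880]] (rows listed top to bottom)

image of 1: 0
image of x: 0
image of x^2: 0
image of x^3: 0
image of x^4: 0
image of x^5: 480
image of x^6: 2880x + 8640
each image's coordinates form column j of the matrix


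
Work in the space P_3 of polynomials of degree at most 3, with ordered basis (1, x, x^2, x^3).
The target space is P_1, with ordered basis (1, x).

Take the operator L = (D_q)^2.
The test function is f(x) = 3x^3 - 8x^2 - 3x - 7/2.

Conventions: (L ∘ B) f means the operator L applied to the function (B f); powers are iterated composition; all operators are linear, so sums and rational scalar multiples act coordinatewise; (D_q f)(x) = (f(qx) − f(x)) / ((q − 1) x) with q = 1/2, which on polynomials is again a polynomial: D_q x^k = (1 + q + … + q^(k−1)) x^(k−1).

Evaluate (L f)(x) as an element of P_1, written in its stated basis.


D_q f = (21/4)x^2 - 12x - 3
D_q D_q f = (63/8)x - 12

g(x) = (63/8)x - 12


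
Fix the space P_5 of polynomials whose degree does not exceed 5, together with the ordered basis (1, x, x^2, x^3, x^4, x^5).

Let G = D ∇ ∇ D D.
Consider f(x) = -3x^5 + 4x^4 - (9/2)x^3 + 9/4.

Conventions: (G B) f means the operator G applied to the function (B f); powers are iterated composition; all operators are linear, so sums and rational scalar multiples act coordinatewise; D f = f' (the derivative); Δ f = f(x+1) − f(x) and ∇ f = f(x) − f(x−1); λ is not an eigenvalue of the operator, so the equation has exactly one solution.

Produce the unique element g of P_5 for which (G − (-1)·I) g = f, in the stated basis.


write g with unknown coordinates in the stated basis and equate coefficients in (G − (-1)·I) g = f
solving from the highest basis element down gives g = -3x^5 + 4x^4 - (9/2)x^3 + 1449/4
check: G g = -360
so G g − (-1)·g = -3x^5 + 4x^4 - (9/2)x^3 + 9/4 = f ✓

g(x) = -3x^5 + 4x^4 - (9/2)x^3 + 1449/4


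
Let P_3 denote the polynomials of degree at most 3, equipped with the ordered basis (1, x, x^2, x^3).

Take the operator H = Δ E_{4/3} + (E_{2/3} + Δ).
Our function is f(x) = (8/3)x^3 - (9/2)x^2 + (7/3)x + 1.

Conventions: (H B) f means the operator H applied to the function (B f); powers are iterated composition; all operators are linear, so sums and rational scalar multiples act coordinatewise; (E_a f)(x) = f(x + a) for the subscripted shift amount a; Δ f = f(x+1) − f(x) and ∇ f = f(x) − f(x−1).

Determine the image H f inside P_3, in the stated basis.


E_{4/3} f = (8/3)x^3 + (37/6)x^2 + (41/9)x + 197/81
Δ E_{4/3} f = 8x^2 + (61/3)x + 241/18
E_{2/3} f = (8/3)x^3 + (5/6)x^2 - (1/9)x + 109/81
Δ f = 8x^2 - x + 1/2
(E_{2/3} + Δ) f = (8/3)x^3 + (53/6)x^2 - (10/9)x + 299/162
(Δ E_{4/3} + (E_{2/3} + Δ)) f = (8/3)x^3 + (101/6)x^2 + (173/9)x + 1234/81

g(x) = (8/3)x^3 + (101/6)x^2 + (173/9)x + 1234/81


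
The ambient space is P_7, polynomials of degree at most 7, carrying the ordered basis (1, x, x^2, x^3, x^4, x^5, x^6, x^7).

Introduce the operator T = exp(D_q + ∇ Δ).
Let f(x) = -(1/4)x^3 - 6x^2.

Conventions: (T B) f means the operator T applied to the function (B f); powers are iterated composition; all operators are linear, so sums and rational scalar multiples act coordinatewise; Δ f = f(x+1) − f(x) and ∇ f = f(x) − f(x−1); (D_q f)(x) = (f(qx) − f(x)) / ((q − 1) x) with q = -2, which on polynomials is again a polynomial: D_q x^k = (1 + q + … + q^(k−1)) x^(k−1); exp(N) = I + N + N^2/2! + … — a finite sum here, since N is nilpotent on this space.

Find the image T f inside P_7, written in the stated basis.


order-1 term: -(3/4)x^2 + (9/2)x - 12
order-2 term: (3/8)x + 3/2
order-3 term: 1/8
the series for exp(D_q + ∇ Δ) f terminates at order 3
exp(D_q + ∇ Δ) f = -(1/4)x^3 - (27/4)x^2 + (39/8)x - 83/8

the result is g(x) = -(1/4)x^3 - (27/4)x^2 + (39/8)x - 83/8


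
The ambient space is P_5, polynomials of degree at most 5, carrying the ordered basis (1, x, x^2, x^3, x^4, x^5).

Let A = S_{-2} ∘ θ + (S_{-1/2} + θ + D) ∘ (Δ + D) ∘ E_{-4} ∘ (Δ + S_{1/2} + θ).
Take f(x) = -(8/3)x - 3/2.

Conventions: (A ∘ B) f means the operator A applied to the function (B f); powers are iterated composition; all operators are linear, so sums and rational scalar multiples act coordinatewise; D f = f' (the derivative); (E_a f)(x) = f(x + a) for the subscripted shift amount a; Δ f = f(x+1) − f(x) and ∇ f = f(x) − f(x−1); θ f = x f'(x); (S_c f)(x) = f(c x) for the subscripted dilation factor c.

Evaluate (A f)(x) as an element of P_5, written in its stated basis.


θ f = -(8/3)x
S_{-2} θ f = (16/3)x
Δ f = -8/3
S_{1/2} f = -(4/3)x - 3/2
θ f = -(8/3)x
(Δ + S_{1/2} + θ) f = -4x - 25/6
E_{-4} (Δ + S_{1/2} + θ) f = -4x + 71/6
Δ E_{-4} (Δ + S_{1/2} + θ) f = -4
D E_{-4} (Δ + S_{1/2} + θ) f = -4
(Δ + D) E_{-4} (Δ + S_{1/2} + θ) f = -8
S_{-1/2} (Δ + D) E_{-4} (Δ + S_{1/2} + θ) f = -8
θ (Δ + D) E_{-4} (Δ + S_{1/2} + θ) f = 0
D (Δ + D) E_{-4} (Δ + S_{1/2} + θ) f = 0
(S_{-1/2} + θ + D) (Δ + D) E_{-4} (Δ + S_{1/2} + θ) f = -8
(S_{-2} ∘ θ + (S_{-1/2} + θ + D) ∘ (Δ + D) ∘ E_{-4} ∘ (Δ + S_{1/2} + θ)) f = (16/3)x - 8

the result is g(x) = (16/3)x - 8


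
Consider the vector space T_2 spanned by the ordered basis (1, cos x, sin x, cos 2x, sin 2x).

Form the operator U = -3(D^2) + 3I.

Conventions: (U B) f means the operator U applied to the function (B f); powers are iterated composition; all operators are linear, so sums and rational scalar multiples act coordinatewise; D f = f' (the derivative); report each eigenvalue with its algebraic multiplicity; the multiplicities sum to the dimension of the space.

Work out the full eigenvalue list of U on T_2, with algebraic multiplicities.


image of 1: 3
image of cos x: 6cos x
image of sin x: 6sin x
image of cos 2x: 15cos 2x
image of sin 2x: 15sin 2x
the matrix is diagonal; its diagonal is (3, 6, 6, 15, 15)
for a triangular matrix the eigenvalues are the diagonal entries, with algebraic multiplicity their repetition count

λ = 3 (multiplicity 1), λ = 6 (multiplicity 2), λ = 15 (multiplicity 2)


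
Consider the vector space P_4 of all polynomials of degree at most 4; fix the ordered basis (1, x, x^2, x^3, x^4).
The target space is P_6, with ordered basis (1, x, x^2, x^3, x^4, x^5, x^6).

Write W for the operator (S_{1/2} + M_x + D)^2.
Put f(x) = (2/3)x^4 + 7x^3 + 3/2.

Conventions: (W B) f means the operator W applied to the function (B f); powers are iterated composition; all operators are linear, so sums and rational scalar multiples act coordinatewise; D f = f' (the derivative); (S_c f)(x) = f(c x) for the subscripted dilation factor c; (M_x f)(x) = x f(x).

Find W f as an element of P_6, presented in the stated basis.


g(x) = (2/3)x^6 + (113/16)x^5 + (2809/384)x^4 + (3175/64)x^3 + (139/8)x^2 + (177/4)x + 3

S_{1/2} f = (1/24)x^4 + (7/8)x^3 + 3/2
M_x f = (2/3)x^5 + 7x^4 + (3/2)x
D f = (8/3)x^3 + 21x^2
(S_{1/2} + M_x + D) f = (2/3)x^5 + (169/24)x^4 + (85/24)x^3 + 21x^2 + (3/2)x + 3/2
S_{1/2} (S_{1/2} + M_x + D) f = (1/48)x^5 + (169/384)x^4 + (85/192)x^3 + (21/4)x^2 + (3/4)x + 3/2
M_x (S_{1/2} + M_x + D) f = (2/3)x^6 + (169/24)x^5 + (85/24)x^4 + 21x^3 + (3/2)x^2 + (3/2)x
D (S_{1/2} + M_x + D) f = (10/3)x^4 + (169/6)x^3 + (85/8)x^2 + 42x + 3/2
(S_{1/2} + M_x + D) (S_{1/2} + M_x + D) f = (2/3)x^6 + (113/16)x^5 + (2809/384)x^4 + (3175/64)x^3 + (139/8)x^2 + (177/4)x + 3


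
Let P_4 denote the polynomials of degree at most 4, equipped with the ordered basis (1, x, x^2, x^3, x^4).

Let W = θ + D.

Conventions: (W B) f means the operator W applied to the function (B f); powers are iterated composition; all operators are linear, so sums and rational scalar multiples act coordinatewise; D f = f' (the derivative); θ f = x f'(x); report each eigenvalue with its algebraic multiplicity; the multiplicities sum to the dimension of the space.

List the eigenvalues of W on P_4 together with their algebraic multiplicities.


λ = 0 (multiplicity 1), λ = 1 (multiplicity 1), λ = 2 (multiplicity 1), λ = 3 (multiplicity 1), λ = 4 (multiplicity 1)

image of 1: 0
image of x: x + 1
image of x^2: 2x^2 + 2x
image of x^3: 3x^3 + 3x^2
image of x^4: 4x^4 + 4x^3
the matrix is upper triangular; its diagonal is (0, 1, 2, 3, 4)
for a triangular matrix the eigenvalues are the diagonal entries, with algebraic multiplicity their repetition count


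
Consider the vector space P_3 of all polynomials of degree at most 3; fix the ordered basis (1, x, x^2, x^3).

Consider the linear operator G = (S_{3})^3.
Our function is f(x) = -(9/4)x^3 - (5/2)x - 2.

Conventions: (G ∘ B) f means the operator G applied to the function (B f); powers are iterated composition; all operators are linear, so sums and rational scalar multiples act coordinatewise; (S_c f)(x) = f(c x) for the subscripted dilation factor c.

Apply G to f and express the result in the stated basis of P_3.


the image equals g(x) = -(177147/4)x^3 - (135/2)x - 2

S_{3} f = -(243/4)x^3 - (15/2)x - 2
S_{3} S_{3} f = -(6561/4)x^3 - (45/2)x - 2
S_{3} S_{3} S_{3} f = -(177147/4)x^3 - (135/2)x - 2


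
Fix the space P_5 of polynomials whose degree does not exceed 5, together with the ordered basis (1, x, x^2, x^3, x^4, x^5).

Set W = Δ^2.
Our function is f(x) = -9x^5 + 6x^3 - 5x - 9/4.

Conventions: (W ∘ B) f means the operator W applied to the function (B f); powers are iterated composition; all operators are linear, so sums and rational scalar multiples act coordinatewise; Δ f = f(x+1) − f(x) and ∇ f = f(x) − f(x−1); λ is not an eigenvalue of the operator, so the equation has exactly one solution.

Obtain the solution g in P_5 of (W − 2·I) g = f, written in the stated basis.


the result is g(x) = (9/2)x^5 + 42x^3 + 135x^2 + 286x + 2637/8

write g with unknown coordinates in the stated basis and equate coefficients in (W − 2·I) g = f
solving from the highest basis element down gives g = (9/2)x^5 + 42x^3 + 135x^2 + 286x + 2637/8
check: W g = 90x^3 + 270x^2 + 567x + 657
so W g − 2·g = -9x^5 + 6x^3 - 5x - 9/4 = f ✓


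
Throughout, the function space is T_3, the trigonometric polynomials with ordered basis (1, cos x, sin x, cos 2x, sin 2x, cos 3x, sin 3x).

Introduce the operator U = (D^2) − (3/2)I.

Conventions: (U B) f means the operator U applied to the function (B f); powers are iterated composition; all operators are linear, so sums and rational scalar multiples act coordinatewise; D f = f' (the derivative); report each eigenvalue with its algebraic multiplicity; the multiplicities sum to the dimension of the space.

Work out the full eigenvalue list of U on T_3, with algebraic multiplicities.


image of 1: -3/2
image of cos x: -(5/2)cos x
image of sin x: -(5/2)sin x
image of cos 2x: -(11/2)cos 2x
image of sin 2x: -(11/2)sin 2x
image of cos 3x: -(21/2)cos 3x
image of sin 3x: -(21/2)sin 3x
the matrix is diagonal; its diagonal is (-3/2, -5/2, -5/2, -11/2, -11/2, -21/2, -21/2)
for a triangular matrix the eigenvalues are the diagonal entries, with algebraic multiplicity their repetition count

λ = -21/2 (multiplicity 2), λ = -11/2 (multiplicity 2), λ = -5/2 (multiplicity 2), λ = -3/2 (multiplicity 1)


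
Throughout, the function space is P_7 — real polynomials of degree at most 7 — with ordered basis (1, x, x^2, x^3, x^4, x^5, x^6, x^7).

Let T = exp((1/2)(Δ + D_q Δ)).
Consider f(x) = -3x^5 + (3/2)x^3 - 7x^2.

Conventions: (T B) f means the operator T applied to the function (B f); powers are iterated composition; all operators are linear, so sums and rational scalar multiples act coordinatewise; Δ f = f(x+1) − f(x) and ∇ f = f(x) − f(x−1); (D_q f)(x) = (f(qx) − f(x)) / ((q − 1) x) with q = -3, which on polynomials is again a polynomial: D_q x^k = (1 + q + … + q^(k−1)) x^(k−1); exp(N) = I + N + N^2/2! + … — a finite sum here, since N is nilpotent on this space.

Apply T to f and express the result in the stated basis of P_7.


order-1 term: -(15/2)x^4 + 135x^3 - (471/4)x^2 + (53/4)x - 33/2
order-2 term: -(15/2)x^3 + (75/2)x^2 - (1161/8)x + 325/8
order-3 term: -(15/4)x^2 + (65/4)x - 167/16
order-4 term: -(15/16)x + 5/8
order-5 term: -3/32
the series for exp((1/2)(Δ + D_q Δ)) f terminates at order 5
exp((1/2)(Δ + D_q Δ)) f = -3x^5 - (15/2)x^4 + 129x^3 - 91x^2 - (1865/16)x + 455/32

the image equals g(x) = -3x^5 - (15/2)x^4 + 129x^3 - 91x^2 - (1865/16)x + 455/32


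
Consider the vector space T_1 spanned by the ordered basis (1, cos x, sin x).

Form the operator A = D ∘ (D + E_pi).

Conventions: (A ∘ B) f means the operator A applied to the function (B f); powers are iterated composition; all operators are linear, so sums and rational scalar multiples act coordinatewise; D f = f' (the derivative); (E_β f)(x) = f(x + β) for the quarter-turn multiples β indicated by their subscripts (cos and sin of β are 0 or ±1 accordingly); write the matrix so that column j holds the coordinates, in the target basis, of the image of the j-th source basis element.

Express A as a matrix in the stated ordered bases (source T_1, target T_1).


the matrix is [[0, 0, 0]; [0, -1, -1]; [0, 1, -1]] (rows listed top to bottom)

image of 1: 0
image of cos x: -cos x + sin x
image of sin x: -cos x - sin x
each image's coordinates form column j of the matrix


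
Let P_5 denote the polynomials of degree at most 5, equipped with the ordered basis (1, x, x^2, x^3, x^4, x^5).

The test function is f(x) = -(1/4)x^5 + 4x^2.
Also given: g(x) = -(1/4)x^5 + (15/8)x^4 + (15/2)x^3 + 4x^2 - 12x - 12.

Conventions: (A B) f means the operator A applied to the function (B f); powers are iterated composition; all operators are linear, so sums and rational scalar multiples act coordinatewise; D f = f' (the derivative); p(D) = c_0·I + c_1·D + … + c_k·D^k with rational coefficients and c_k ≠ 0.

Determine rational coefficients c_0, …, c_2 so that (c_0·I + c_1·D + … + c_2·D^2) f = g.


D^0 f = -(1/4)x^5 + 4x^2
D^1 f = -(5/4)x^4 + 8x
D^2 f = -5x^3 + 8
matching coefficients of g against c_0 f + c_1 Df + … from the top degree down determines the c_i
solution: c_0 = 1, c_1 = -3/2, c_2 = -3/2

c_0 = 1, c_1 = -3/2, c_2 = -3/2


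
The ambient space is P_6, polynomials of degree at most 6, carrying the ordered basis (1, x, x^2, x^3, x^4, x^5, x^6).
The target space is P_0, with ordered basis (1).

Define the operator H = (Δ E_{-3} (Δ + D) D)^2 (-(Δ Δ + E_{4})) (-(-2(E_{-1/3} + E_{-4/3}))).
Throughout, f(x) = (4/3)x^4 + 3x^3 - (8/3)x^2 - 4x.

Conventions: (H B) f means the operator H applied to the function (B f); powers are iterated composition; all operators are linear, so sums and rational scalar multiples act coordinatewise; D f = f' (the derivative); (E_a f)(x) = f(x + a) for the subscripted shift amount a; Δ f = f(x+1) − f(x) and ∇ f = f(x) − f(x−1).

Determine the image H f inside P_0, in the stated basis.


the result is g(x) = 0

E_{-1/3} f = (4/3)x^4 + (11/9)x^3 - (43/9)x^2 - (115/81)x + 229/243
E_{-4/3} f = (4/3)x^4 - (37/9)x^3 - (4/9)x^2 + (524/81)x - 560/243
(E_{-1/3} + E_{-4/3}) f = (8/3)x^4 - (26/9)x^3 - (47/9)x^2 + (409/81)x - 331/243
(-2(E_{-1/3} + E_{-4/3})) f = -(16/3)x^4 + (52/9)x^3 + (94/9)x^2 - (818/81)x + 662/243
(-(-2(E_{-1/3} + E_{-4/3}))) f = (16/3)x^4 - (52/9)x^3 - (94/9)x^2 + (818/81)x - 662/243
Δ (-(-2(E_{-1/3} + E_{-4/3}))) f = (64/3)x^3 + (44/3)x^2 - (152/9)x - 64/81
Δ Δ (-(-2(E_{-1/3} + E_{-4/3}))) f = 64x^2 + (280/3)x + 172/9
E_{4} (-(-2(E_{-1/3} + E_{-4/3}))) f = (16/3)x^4 + (716/9)x^3 + (3890/9)x^2 + (82178/81)x + 210466/243
(Δ Δ + E_{4}) (-(-2(E_{-1/3} + E_{-4/3}))) f = (16/3)x^4 + (716/9)x^3 + (4466/9)x^2 + (89738/81)x + 215110/243
(-(Δ Δ + E_{4})) (-(-2(E_{-1/3} + E_{-4/3}))) f = -(16/3)x^4 - (716/9)x^3 - (4466/9)x^2 - (89738/81)x - 215110/243
D (-(Δ Δ + E_{4})) (-(-2(E_{-1/3} + E_{-4/3}))) f = -(64/3)x^3 - (716/3)x^2 - (8932/9)x - 89738/81
Δ D (-(Δ Δ + E_{4})) (-(-2(E_{-1/3} + E_{-4/3}))) f = -64x^2 - (1624/3)x - 11272/9
D D (-(Δ Δ + E_{4})) (-(-2(E_{-1/3} + E_{-4/3}))) f = -64x^2 - (1432/3)x - 8932/9
(Δ + D) D (-(Δ Δ + E_{4})) (-(-2(E_{-1/3} + E_{-4/3}))) f = -128x^2 - (3056/3)x - 20204/9
E_{-3} (Δ + D) D (-(Δ Δ + E_{4})) (-(-2(E_{-1/3} + E_{-4/3}))) f = -128x^2 - (752/3)x - 3068/9
Δ E_{-3} (Δ + D) D (-(Δ Δ + E_{4})) (-(-2(E_{-1/3} + E_{-4/3}))) f = -256x - 1136/3
D (Δ E_{-3} (Δ + D) D) (-(Δ Δ + E_{4})) (-(-2(E_{-1/3} + E_{-4/3}))) f = -256
Δ D (Δ E_{-3} (Δ + D) D) (-(Δ Δ + E_{4})) (-(-2(E_{-1/3} + E_{-4/3}))) f = 0
D D (Δ E_{-3} (Δ + D) D) (-(Δ Δ + E_{4})) (-(-2(E_{-1/3} + E_{-4/3}))) f = 0
(Δ + D) D (Δ E_{-3} (Δ + D) D) (-(Δ Δ + E_{4})) (-(-2(E_{-1/3} + E_{-4/3}))) f = 0
E_{-3} (Δ + D) D (Δ E_{-3} (Δ + D) D) (-(Δ Δ + E_{4})) (-(-2(E_{-1/3} + E_{-4/3}))) f = 0
Δ E_{-3} (Δ + D) D (Δ E_{-3} (Δ + D) D) (-(Δ Δ + E_{4})) (-(-2(E_{-1/3} + E_{-4/3}))) f = 0


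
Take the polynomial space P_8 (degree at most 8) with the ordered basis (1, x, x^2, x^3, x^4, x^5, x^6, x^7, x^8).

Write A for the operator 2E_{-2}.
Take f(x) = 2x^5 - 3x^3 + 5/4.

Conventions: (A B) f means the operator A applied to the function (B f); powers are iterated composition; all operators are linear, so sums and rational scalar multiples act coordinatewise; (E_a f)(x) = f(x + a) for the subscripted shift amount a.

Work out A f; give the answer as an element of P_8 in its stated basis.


E_{-2} f = 2x^5 - 20x^4 + 77x^3 - 142x^2 + 124x - 155/4
(2E_{-2}) f = 4x^5 - 40x^4 + 154x^3 - 284x^2 + 248x - 155/2

the result is g(x) = 4x^5 - 40x^4 + 154x^3 - 284x^2 + 248x - 155/2


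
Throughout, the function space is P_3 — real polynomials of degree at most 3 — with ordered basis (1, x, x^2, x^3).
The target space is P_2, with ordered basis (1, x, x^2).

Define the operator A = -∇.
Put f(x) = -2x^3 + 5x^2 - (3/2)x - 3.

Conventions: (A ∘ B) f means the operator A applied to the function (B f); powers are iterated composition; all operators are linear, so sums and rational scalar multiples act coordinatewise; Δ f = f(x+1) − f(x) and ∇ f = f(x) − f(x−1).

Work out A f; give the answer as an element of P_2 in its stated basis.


∇ f = -6x^2 + 16x - 17/2
(-∇) f = 6x^2 - 16x + 17/2

the result is g(x) = 6x^2 - 16x + 17/2


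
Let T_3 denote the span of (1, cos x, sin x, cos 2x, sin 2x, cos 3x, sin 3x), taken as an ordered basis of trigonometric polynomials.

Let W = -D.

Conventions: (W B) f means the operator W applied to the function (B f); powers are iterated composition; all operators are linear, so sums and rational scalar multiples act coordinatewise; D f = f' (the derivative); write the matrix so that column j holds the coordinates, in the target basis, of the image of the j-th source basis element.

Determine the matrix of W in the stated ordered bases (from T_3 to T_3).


the matrix is [[0, 0, 0, 0, 0, 0, 0]; [0, 0, -1, 0, 0, 0, 0]; [0, 1, 0, 0, 0, 0, 0]; [0, 0, 0, 0, -2, 0, 0]; [0, 0, 0, 2, 0, 0, 0]; [0, 0, 0, 0, 0, 0, -3]; [0, 0, 0, 0, 0, 3, 0]] (rows listed top to bottom)

image of 1: 0
image of cos x: sin x
image of sin x: -cos x
image of cos 2x: 2sin 2x
image of sin 2x: -2cos 2x
image of cos 3x: 3sin 3x
image of sin 3x: -3cos 3x
each image's coordinates form column j of the matrix


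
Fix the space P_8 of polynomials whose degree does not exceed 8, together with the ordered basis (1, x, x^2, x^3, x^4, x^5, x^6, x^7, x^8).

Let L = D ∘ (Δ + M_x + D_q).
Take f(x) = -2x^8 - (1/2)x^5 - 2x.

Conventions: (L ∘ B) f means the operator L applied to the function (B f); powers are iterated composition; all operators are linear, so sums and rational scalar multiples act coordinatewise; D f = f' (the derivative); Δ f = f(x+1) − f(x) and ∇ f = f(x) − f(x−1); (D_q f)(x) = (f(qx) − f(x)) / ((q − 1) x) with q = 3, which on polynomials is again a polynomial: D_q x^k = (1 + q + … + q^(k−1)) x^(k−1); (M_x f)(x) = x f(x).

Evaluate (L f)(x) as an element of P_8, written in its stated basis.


the image equals g(x) = -18x^8 - 46032x^6 - 339x^5 - 560x^4 - 812x^3 - 351x^2 - 126x - 37/2

Δ f = -16x^7 - 56x^6 - 112x^5 - (285/2)x^4 - 117x^3 - 61x^2 - (37/2)x - 9/2
M_x f = -2x^9 - (1/2)x^6 - 2x^2
D_q f = -6560x^7 - (121/2)x^4 - 2
(Δ + M_x + D_q) f = -2x^9 - 6576x^7 - (113/2)x^6 - 112x^5 - 203x^4 - 117x^3 - 63x^2 - (37/2)x - 13/2
D (Δ + M_x + D_q) f = -18x^8 - 46032x^6 - 339x^5 - 560x^4 - 812x^3 - 351x^2 - 126x - 37/2


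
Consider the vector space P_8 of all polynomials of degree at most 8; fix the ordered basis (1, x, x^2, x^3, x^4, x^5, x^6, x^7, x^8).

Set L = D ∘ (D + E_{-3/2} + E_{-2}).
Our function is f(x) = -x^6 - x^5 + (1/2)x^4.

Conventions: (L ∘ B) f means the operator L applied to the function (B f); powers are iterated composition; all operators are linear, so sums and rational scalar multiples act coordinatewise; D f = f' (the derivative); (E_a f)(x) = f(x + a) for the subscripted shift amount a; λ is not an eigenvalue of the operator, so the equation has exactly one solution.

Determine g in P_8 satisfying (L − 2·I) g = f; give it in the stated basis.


write g with unknown coordinates in the stated basis and equate coefficients in (L − 2·I) g = f
solving from the highest basis element down gives g = (1/2)x^6 + (7/2)x^5 - (3/2)x^4 + (1/4)x^3 + (723/4)x^2 + (2023/32)x - 7273/32
check: L g = 6x^5 - (5/2)x^4 + (1/2)x^3 + (723/2)x^2 + (2023/16)x - 7273/16
so L g − 2·g = -x^6 - x^5 + (1/2)x^4 = f ✓

g(x) = (1/2)x^6 + (7/2)x^5 - (3/2)x^4 + (1/4)x^3 + (723/4)x^2 + (2023/32)x - 7273/32


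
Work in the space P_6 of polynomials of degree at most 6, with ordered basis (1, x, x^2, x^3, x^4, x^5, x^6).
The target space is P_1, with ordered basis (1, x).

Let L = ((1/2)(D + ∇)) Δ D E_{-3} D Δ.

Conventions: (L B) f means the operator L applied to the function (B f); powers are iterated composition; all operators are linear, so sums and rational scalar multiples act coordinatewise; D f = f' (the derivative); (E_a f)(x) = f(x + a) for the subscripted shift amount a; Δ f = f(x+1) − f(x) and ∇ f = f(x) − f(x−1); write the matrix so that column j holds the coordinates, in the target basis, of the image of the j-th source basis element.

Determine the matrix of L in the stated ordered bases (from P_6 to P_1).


image of 1: 0
image of x: 0
image of x^2: 0
image of x^3: 0
image of x^4: 0
image of x^5: 120
image of x^6: 720x - 1620
each image's coordinates form column j of the matrix

the matrix is [[0, 0, 0, 0, 0, 120, -1620]; [0, 0, 0, 0, 0, 0, 720]] (rows listed top to bottom)


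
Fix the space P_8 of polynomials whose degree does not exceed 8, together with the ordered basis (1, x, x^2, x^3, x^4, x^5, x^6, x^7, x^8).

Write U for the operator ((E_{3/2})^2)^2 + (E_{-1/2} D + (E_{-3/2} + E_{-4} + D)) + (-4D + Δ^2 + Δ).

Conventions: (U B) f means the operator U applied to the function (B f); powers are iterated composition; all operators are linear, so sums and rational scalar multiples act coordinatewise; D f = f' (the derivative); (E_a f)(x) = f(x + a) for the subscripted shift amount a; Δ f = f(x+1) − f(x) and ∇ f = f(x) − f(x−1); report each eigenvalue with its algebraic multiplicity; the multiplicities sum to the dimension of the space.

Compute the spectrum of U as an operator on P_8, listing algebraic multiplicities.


λ = 3 (multiplicity 9)

image of 1: 3
image of x: 3x - 1/2
image of x^2: 3x^2 - x + 225/4
image of x^3: 3x^3 - (3/2)x^2 + (675/4)x + 1251/8
image of x^4: 3x^4 - 2x^3 + (675/2)x^2 + (1251/2)x + 25145/16
image of x^5: 3x^5 - (5/2)x^4 + (1125/2)x^3 + (6255/4)x^2 + (125725/16)x + 216823/32
image of x^6: 3x^6 - 3x^5 + (3375/4)x^4 + (6255/2)x^3 + (377175/16)x^2 + (650469/16)x + 3252877/64
image of x^7: 3x^7 - (7/2)x^6 + (4725/4)x^5 + (43785/8)x^4 + (880075/16)x^3 + (4553283/32)x^2 + (22770139/64)x + 33748739/128
image of x^8: 3x^8 - 4x^7 + 1575x^6 + 8757x^5 + (880075/8)x^4 + (1517761/4)x^3 + (22770139/16)x^2 + (33748739/16)x + 446830737/256
the matrix is upper triangular; its diagonal is (3, 3, 3, 3, 3, 3, 3, 3, 3)
for a triangular matrix the eigenvalues are the diagonal entries, with algebraic multiplicity their repetition count


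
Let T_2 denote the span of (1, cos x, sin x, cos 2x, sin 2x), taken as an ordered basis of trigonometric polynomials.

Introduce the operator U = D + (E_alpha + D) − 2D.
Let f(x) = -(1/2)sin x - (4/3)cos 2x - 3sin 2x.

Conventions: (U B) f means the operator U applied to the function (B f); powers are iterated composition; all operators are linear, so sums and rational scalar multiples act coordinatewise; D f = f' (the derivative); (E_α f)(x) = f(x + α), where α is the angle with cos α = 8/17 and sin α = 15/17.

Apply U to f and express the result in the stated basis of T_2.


the result is g(x) = -(15/34)cos x - (4/17)sin x - (1516/867)cos 2x + (803/289)sin 2x

D f = -(1/2)cos x - 6cos 2x + (8/3)sin 2x
E_alpha f = -(15/34)cos x - (4/17)sin x - (1516/867)cos 2x + (803/289)sin 2x
D f = -(1/2)cos x - 6cos 2x + (8/3)sin 2x
(E_alpha + D) f = -(16/17)cos x - (4/17)sin x - (6718/867)cos 2x + (4721/867)sin 2x
D f = -(1/2)cos x - 6cos 2x + (8/3)sin 2x
(-2D) f = cos x + 12cos 2x - (16/3)sin 2x
(D + (E_alpha + D) − 2D) f = -(15/34)cos x - (4/17)sin x - (1516/867)cos 2x + (803/289)sin 2x


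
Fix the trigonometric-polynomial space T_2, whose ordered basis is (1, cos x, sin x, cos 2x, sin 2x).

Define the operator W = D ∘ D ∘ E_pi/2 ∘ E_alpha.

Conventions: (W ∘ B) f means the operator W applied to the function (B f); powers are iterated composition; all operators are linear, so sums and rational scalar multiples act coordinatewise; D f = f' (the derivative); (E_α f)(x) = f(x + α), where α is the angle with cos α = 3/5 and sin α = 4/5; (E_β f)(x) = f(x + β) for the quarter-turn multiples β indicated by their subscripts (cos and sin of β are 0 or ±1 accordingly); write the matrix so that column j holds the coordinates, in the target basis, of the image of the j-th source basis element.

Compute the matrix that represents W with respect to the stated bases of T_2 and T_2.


the matrix is [[0, 0, 0, 0, 0]; [0, 4/5, -3/5, 0, 0]; [0, 3/5, 4/5, 0, 0]; [0, 0, 0, -28/25, 96/25]; [0, 0, 0, -96/25, -28/25]] (rows listed top to bottom)

image of 1: 0
image of cos x: (4/5)cos x + (3/5)sin x
image of sin x: -(3/5)cos x + (4/5)sin x
image of cos 2x: -(28/25)cos 2x - (96/25)sin 2x
image of sin 2x: (96/25)cos 2x - (28/25)sin 2x
each image's coordinates form column j of the matrix
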